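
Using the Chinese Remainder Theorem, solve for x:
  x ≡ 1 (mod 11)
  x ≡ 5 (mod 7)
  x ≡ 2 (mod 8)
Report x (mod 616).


Moduli 11, 7, 8 are pairwise coprime; by CRT there is a unique solution modulo M = 11 · 7 · 8 = 616.
Solve pairwise, accumulating the modulus:
  Start with x ≡ 1 (mod 11).
  Combine with x ≡ 5 (mod 7): since gcd(11, 7) = 1, we get a unique residue mod 77.
    Write x = 1 + 11·t and substitute into x ≡ 5 (mod 7): 11·t ≡ 5 − 1 = 4 (mod 7).
    Reduce coefficients mod 7: 4·t ≡ 4 (mod 7).
    The inverse of 4 mod 7 is 2 (since 4·2 = 8 = 1·7 + 1), so t ≡ 2·4 = 8 ≡ 1 (mod 7).
    Then x = 1 + 11·1 = 12, valid modulo lcm(11, 7) = 77: x ≡ 12 (mod 77).
  Combine with x ≡ 2 (mod 8): since gcd(77, 8) = 1, we get a unique residue mod 616.
    Write x = 12 + 77·t and substitute into x ≡ 2 (mod 8): 77·t ≡ 2 − 12 = -10 (mod 8).
    Reduce coefficients mod 8: 5·t ≡ 6 (mod 8).
    The inverse of 5 mod 8 is 5 (since 5·5 = 25 = 3·8 + 1), so t ≡ 5·6 = 30 ≡ 6 (mod 8).
    Then x = 12 + 77·6 = 474, valid modulo lcm(77, 8) = 616: x ≡ 474 (mod 616).
Verify: 474 mod 11 = 1 ✓, 474 mod 7 = 5 ✓, 474 mod 8 = 2 ✓.

x ≡ 474 (mod 616).


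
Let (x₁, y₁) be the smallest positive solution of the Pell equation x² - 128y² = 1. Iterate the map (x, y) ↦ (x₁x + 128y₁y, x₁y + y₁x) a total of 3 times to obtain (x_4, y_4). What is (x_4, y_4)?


Step 1: Find the fundamental solution (x₁, y₁) of x² - 128y² = 1.
  Expand √128 as a continued fraction. a₀ = ⌊√128⌋ = 11; iterate m_{k+1} = d_k·a_k − m_k, d_{k+1} = (128 − m_{k+1}²)/d_k, a_{k+1} = ⌊(a₀ + m_{k+1})/d_{k+1}⌋ (starting m₀ = 0, d₀ = 1), with convergents p_k = a_k·p_{k-1} + p_{k-2}, q_k = a_k·q_{k-1} + q_{k-2} (p₋₁ = 1, q₋₁ = 0):
  k = 0: a₀ = 11; p₀/q₀ = 11/1; p₀² − 128·q₀² = 121 − 128 = -7.
  k = 1: m = 11, d = 7, a = ⌊(11 + 11)/7⌋ = 3; p/q = (3·11 + 1)/(3·1 + 0) = 34/3; p² − 128·q² = 1156 − 1152 = 4.
  k = 2: m = 10, d = 4, a = ⌊(11 + 10)/4⌋ = 5; p/q = (5·34 + 11)/(5·3 + 1) = 181/16; p² − 128·q² = 32761 − 32768 = -7.
  k = 3: m = 10, d = 7, a = ⌊(11 + 10)/7⌋ = 3; p/q = (3·181 + 34)/(3·16 + 3) = 577/51; p² − 128·q² = 332929 − 332928 = 1.
  The first convergent with p² − 128·q² = 1 gives the fundamental solution (x₁, y₁) = (577, 51).
Step 2: Apply the recurrence (x_{n+1}, y_{n+1}) = (x₁x_n + 128y₁y_n, x₁y_n + y₁x_n) repeatedly.
  From (x_1, y_1) = (577, 51): x_2 = 577·577 + 128·51·51 = 665857; y_2 = 577·51 + 51·577 = 58854.
  From (x_2, y_2) = (665857, 58854): x_3 = 577·665857 + 128·51·58854 = 768398401; y_3 = 577·58854 + 51·665857 = 67917465.
  From (x_3, y_3) = (768398401, 67917465): x_4 = 577·768398401 + 128·51·67917465 = 886731088897; y_4 = 577·67917465 + 51·768398401 = 78376695756.
Step 3: Verify x_4² - 128·y_4² = 786292024016459316676609 - 786292024016459316676608 = 1 (should be 1). ✓

(x_1, y_1) = (577, 51); (x_4, y_4) = (886731088897, 78376695756).


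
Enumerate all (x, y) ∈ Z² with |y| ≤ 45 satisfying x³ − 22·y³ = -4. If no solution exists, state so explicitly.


The equation is x³ - 22y³ = -4. For fixed y, x³ = 22·y³ − 4, so a solution requires the RHS to be a perfect cube.
Strategy: iterate y from -45 to 45, compute RHS = 22·y³ − 4, and check whether it is a (positive or negative) perfect cube.
Check small values of y:
  y = 0: RHS = -4 is not a perfect cube.
  y = 1: RHS = 18 is not a perfect cube.
  y = -1: RHS = -26 is not a perfect cube.
  y = 2: RHS = 172 is not a perfect cube.
  y = -2: RHS = -180 is not a perfect cube.
  y = 3: RHS = 590 is not a perfect cube.
  y = -3: RHS = -598 is not a perfect cube.
Continuing the search up to |y| = 45 finds no solutions either.
No (x, y) in the scanned range satisfies the equation.

No integer solutions with |y| ≤ 45.


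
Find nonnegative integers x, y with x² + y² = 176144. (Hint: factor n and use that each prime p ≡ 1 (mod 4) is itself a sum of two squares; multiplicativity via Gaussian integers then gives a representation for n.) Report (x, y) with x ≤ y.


Step 1: Factor n = 176144 = 2^4 · 101 · 109.
Step 2: Check the mod-4 condition on each prime factor: 2 = 2 (special); 101 ≡ 1 (mod 4), exponent 1; 109 ≡ 1 (mod 4), exponent 1.
All primes ≡ 3 (mod 4) appear to even exponent (or don't appear), so by the two-squares theorem n IS expressible as a sum of two squares.
Step 3: Build a representation. Group n = k² · m with k = 4 and m = 101 · 109 = 11009 (a product of primes ≡ 1 (mod 4)); a representation of m scales to one of n via (k·x)² + (k·y)² = k²(x² + y²). Each prime p ≡ 1 (mod 4) is itself a sum of two squares; find a² by testing p − a² for a perfect square:
  101: 101 − 1² = 100 = 10² ⇒ 101 = 1² + 10².
  109: 109 − 1² = 108, 109 − 2² = 105, 109 − 3² = 100 = 10² ⇒ 109 = 3² + 10².
  Combine using the Brahmagupta–Fibonacci identity (a² + b²)(c² + d²) = (ac − bd)² + (ad + bc)² = (ac + bd)² + (ad − bc)²:
  101 · 109 = 11009: from (1² + 10²)(3² + 10²), take (1·3 − 10·10, 1·10 + 10·3) = (3 − 100, 10 + 30) = (-97, 40); dropping signs (only squares matter) gives (97, 40); check 97² + 40² = 9409 + 1600 = 11009 ✓.
  Scale by k = 4: (4·97, 4·40) = (388, 160).
Step 4: Order so x ≤ y and verify: 160² + 388² = 25600 + 150544 = 176144 = n. ✓

n = 176144 = 160² + 388² (one valid representation with x ≤ y).


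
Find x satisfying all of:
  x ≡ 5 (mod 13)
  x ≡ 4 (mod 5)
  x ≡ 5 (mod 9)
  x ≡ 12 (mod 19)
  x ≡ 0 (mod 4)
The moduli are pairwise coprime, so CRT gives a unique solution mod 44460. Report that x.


Product of moduli M = 13 · 5 · 9 · 19 · 4 = 44460.
Merge one congruence at a time:
  Start: x ≡ 5 (mod 13).
  Combine with x ≡ 4 (mod 5); new modulus lcm = 65.
    Write x = 5 + 13·t and substitute into x ≡ 4 (mod 5): 13·t ≡ 4 − 5 = -1 (mod 5).
    Reduce coefficients mod 5: 3·t ≡ 4 (mod 5).
    The inverse of 3 mod 5 is 2 (since 3·2 = 6 = 1·5 + 1), so t ≡ 2·4 = 8 ≡ 3 (mod 5).
    Then x = 5 + 13·3 = 44, valid modulo lcm(13, 5) = 65: x ≡ 44 (mod 65).
  Combine with x ≡ 5 (mod 9); new modulus lcm = 585.
    Write x = 44 + 65·t and substitute into x ≡ 5 (mod 9): 65·t ≡ 5 − 44 = -39 (mod 9).
    Reduce coefficients mod 9: 2·t ≡ 6 (mod 9).
    The inverse of 2 mod 9 is 5 (since 2·5 = 10 = 1·9 + 1), so t ≡ 5·6 = 30 ≡ 3 (mod 9).
    Then x = 44 + 65·3 = 239, valid modulo lcm(65, 9) = 585: x ≡ 239 (mod 585).
  Combine with x ≡ 12 (mod 19); new modulus lcm = 11115.
    Write x = 239 + 585·t and substitute into x ≡ 12 (mod 19): 585·t ≡ 12 − 239 = -227 (mod 19).
    Reduce coefficients mod 19: 15·t ≡ 1 (mod 19).
    The inverse of 15 mod 19 is 14 (since 15·14 = 210 = 11·19 + 1), so t ≡ 14·1 = 14 ≡ 14 (mod 19).
    Then x = 239 + 585·14 = 8429, valid modulo lcm(585, 19) = 11115: x ≡ 8429 (mod 11115).
  Combine with x ≡ 0 (mod 4); new modulus lcm = 44460.
    Write x = 8429 + 11115·t and substitute into x ≡ 0 (mod 4): 11115·t ≡ 0 − 8429 = -8429 (mod 4).
    Reduce coefficients mod 4: 3·t ≡ 3 (mod 4).
    The inverse of 3 mod 4 is 3 (since 3·3 = 9 = 2·4 + 1), so t ≡ 3·3 = 9 ≡ 1 (mod 4).
    Then x = 8429 + 11115·1 = 19544, valid modulo lcm(11115, 4) = 44460: x ≡ 19544 (mod 44460).
Verify against each original: 19544 mod 13 = 5, 19544 mod 5 = 4, 19544 mod 9 = 5, 19544 mod 19 = 12, 19544 mod 4 = 0.

x ≡ 19544 (mod 44460).


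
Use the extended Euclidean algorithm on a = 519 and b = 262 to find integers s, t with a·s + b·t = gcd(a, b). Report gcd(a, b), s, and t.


Euclidean algorithm on (519, 262) — divide until remainder is 0:
  519 = 1 · 262 + 257
  262 = 1 · 257 + 5
  257 = 51 · 5 + 2
  5 = 2 · 2 + 1
  2 = 2 · 1 + 0
gcd(519, 262) = 1.
Track Bezout coefficients alongside the remainders: start with r₀ = 519 = a·1 + b·0 (s = 1, t = 0) and r₁ = 262 = a·0 + b·1 (s = 0, t = 1); each new remainder r_{k+1} = r_{k-1} − q_k·r_k inherits s_{k+1} = s_{k-1} − q_k·s_k, t_{k+1} = t_{k-1} − q_k·t_k, so r_k = a·s_k + b·t_k at every step:
  q = 1: r = 257, s = 1 − 1·0 = 1, t = 0 − 1·1 = -1  (check: 519·1 + 262·(-1) = 257)
  q = 1: r = 5, s = 0 − 1·1 = -1, t = 1 − 1·(-1) = 2  (check: 519·(-1) + 262·2 = 5)
  q = 51: r = 2, s = 1 − 51·(-1) = 52, t = -1 − 51·2 = -103  (check: 519·52 + 262·(-103) = 2)
  q = 2: r = 1, s = -1 − 2·52 = -105, t = 2 − 2·(-103) = 208  (check: 519·(-105) + 262·208 = 1)
The row with r = 1 (the gcd) gives the Bezout coefficients s = -105, t = 208.
Result: 519 · (-105) + 262 · (208) = 1.

gcd(519, 262) = 1; s = -105, t = 208 (check: 519·(-105) + 262·208 = 1).


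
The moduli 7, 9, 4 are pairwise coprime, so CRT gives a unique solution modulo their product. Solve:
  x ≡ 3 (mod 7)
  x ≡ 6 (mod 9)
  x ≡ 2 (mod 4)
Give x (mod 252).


Moduli 7, 9, 4 are pairwise coprime; by CRT there is a unique solution modulo M = 7 · 9 · 4 = 252.
Solve pairwise, accumulating the modulus:
  Start with x ≡ 3 (mod 7).
  Combine with x ≡ 6 (mod 9): since gcd(7, 9) = 1, we get a unique residue mod 63.
    Write x = 3 + 7·t and substitute into x ≡ 6 (mod 9): 7·t ≡ 6 − 3 = 3 (mod 9).
    The inverse of 7 mod 9 is 4 (since 7·4 = 28 = 3·9 + 1), so t ≡ 4·3 = 12 ≡ 3 (mod 9).
    Then x = 3 + 7·3 = 24, valid modulo lcm(7, 9) = 63: x ≡ 24 (mod 63).
  Combine with x ≡ 2 (mod 4): since gcd(63, 4) = 1, we get a unique residue mod 252.
    Write x = 24 + 63·t and substitute into x ≡ 2 (mod 4): 63·t ≡ 2 − 24 = -22 (mod 4).
    Reduce coefficients mod 4: 3·t ≡ 2 (mod 4).
    The inverse of 3 mod 4 is 3 (since 3·3 = 9 = 2·4 + 1), so t ≡ 3·2 = 6 ≡ 2 (mod 4).
    Then x = 24 + 63·2 = 150, valid modulo lcm(63, 4) = 252: x ≡ 150 (mod 252).
Verify: 150 mod 7 = 3 ✓, 150 mod 9 = 6 ✓, 150 mod 4 = 2 ✓.

x ≡ 150 (mod 252).


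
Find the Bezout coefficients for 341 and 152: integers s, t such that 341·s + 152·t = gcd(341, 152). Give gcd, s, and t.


Euclidean algorithm on (341, 152) — divide until remainder is 0:
  341 = 2 · 152 + 37
  152 = 4 · 37 + 4
  37 = 9 · 4 + 1
  4 = 4 · 1 + 0
gcd(341, 152) = 1.
Track Bezout coefficients alongside the remainders: start with r₀ = 341 = a·1 + b·0 (s = 1, t = 0) and r₁ = 152 = a·0 + b·1 (s = 0, t = 1); each new remainder r_{k+1} = r_{k-1} − q_k·r_k inherits s_{k+1} = s_{k-1} − q_k·s_k, t_{k+1} = t_{k-1} − q_k·t_k, so r_k = a·s_k + b·t_k at every step:
  q = 2: r = 37, s = 1 − 2·0 = 1, t = 0 − 2·1 = -2  (check: 341·1 + 152·(-2) = 37)
  q = 4: r = 4, s = 0 − 4·1 = -4, t = 1 − 4·(-2) = 9  (check: 341·(-4) + 152·9 = 4)
  q = 9: r = 1, s = 1 − 9·(-4) = 37, t = -2 − 9·9 = -83  (check: 341·37 + 152·(-83) = 1)
The row with r = 1 (the gcd) gives the Bezout coefficients s = 37, t = -83.
Result: 341 · (37) + 152 · (-83) = 1.

gcd(341, 152) = 1; s = 37, t = -83 (check: 341·37 + 152·(-83) = 1).


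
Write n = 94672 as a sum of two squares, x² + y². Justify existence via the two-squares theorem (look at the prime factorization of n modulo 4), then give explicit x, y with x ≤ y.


Step 1: Factor n = 94672 = 2^4 · 61 · 97.
Step 2: Check the mod-4 condition on each prime factor: 2 = 2 (special); 61 ≡ 1 (mod 4), exponent 1; 97 ≡ 1 (mod 4), exponent 1.
All primes ≡ 3 (mod 4) appear to even exponent (or don't appear), so by the two-squares theorem n IS expressible as a sum of two squares.
Step 3: Build a representation. Group n = k² · m with k = 4 and m = 61 · 97 = 5917 (a product of primes ≡ 1 (mod 4)); a representation of m scales to one of n via (k·x)² + (k·y)² = k²(x² + y²). Each prime p ≡ 1 (mod 4) is itself a sum of two squares; find a² by testing p − a² for a perfect square:
  61: 61 − 1² = 60, 61 − 2² = 57, 61 − 3² = 52, 61 − 4² = 45, 61 − 5² = 36 = 6² ⇒ 61 = 5² + 6².
  97: 97 − 1² = 96, 97 − 2² = 93, 97 − 3² = 88, 97 − 4² = 81 = 9² ⇒ 97 = 4² + 9².
  Combine using the Brahmagupta–Fibonacci identity (a² + b²)(c² + d²) = (ac − bd)² + (ad + bc)² = (ac + bd)² + (ad − bc)²:
  61 · 97 = 5917: from (5² + 6²)(4² + 9²), take (5·4 − 6·9, 5·9 + 6·4) = (20 − 54, 45 + 24) = (-34, 69); dropping signs (only squares matter) gives (34, 69); check 34² + 69² = 1156 + 4761 = 5917 ✓.
  Scale by k = 4: (4·34, 4·69) = (136, 276).
Step 4: Order so x ≤ y and verify: 136² + 276² = 18496 + 76176 = 94672 = n. ✓

n = 94672 = 136² + 276² (one valid representation with x ≤ y).


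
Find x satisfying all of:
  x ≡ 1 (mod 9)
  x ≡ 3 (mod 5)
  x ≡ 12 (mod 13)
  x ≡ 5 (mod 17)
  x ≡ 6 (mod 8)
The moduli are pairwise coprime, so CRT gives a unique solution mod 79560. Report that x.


Product of moduli M = 9 · 5 · 13 · 17 · 8 = 79560.
Merge one congruence at a time:
  Start: x ≡ 1 (mod 9).
  Combine with x ≡ 3 (mod 5); new modulus lcm = 45.
    Write x = 1 + 9·t and substitute into x ≡ 3 (mod 5): 9·t ≡ 3 − 1 = 2 (mod 5).
    Reduce coefficients mod 5: 4·t ≡ 2 (mod 5).
    The inverse of 4 mod 5 is 4 (since 4·4 = 16 = 3·5 + 1), so t ≡ 4·2 = 8 ≡ 3 (mod 5).
    Then x = 1 + 9·3 = 28, valid modulo lcm(9, 5) = 45: x ≡ 28 (mod 45).
  Combine with x ≡ 12 (mod 13); new modulus lcm = 585.
    Write x = 28 + 45·t and substitute into x ≡ 12 (mod 13): 45·t ≡ 12 − 28 = -16 (mod 13).
    Reduce coefficients mod 13: 6·t ≡ 10 (mod 13).
    The inverse of 6 mod 13 is 11 (since 6·11 = 66 = 5·13 + 1), so t ≡ 11·10 = 110 ≡ 6 (mod 13).
    Then x = 28 + 45·6 = 298, valid modulo lcm(45, 13) = 585: x ≡ 298 (mod 585).
  Combine with x ≡ 5 (mod 17); new modulus lcm = 9945.
    Write x = 298 + 585·t and substitute into x ≡ 5 (mod 17): 585·t ≡ 5 − 298 = -293 (mod 17).
    Reduce coefficients mod 17: 7·t ≡ 13 (mod 17).
    The inverse of 7 mod 17 is 5 (since 7·5 = 35 = 2·17 + 1), so t ≡ 5·13 = 65 ≡ 14 (mod 17).
    Then x = 298 + 585·14 = 8488, valid modulo lcm(585, 17) = 9945: x ≡ 8488 (mod 9945).
  Combine with x ≡ 6 (mod 8); new modulus lcm = 79560.
    Write x = 8488 + 9945·t and substitute into x ≡ 6 (mod 8): 9945·t ≡ 6 − 8488 = -8482 (mod 8).
    Reduce coefficients mod 8: 1·t ≡ 6 (mod 8).
    So t ≡ 6 (mod 8).
    Then x = 8488 + 9945·6 = 68158, valid modulo lcm(9945, 8) = 79560: x ≡ 68158 (mod 79560).
Verify against each original: 68158 mod 9 = 1, 68158 mod 5 = 3, 68158 mod 13 = 12, 68158 mod 17 = 5, 68158 mod 8 = 6.

x ≡ 68158 (mod 79560).


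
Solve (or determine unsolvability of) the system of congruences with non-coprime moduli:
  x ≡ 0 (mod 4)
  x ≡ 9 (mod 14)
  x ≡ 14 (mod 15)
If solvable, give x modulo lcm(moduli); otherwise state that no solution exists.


Moduli 4, 14, 15 are not pairwise coprime, so CRT works modulo lcm(m_i) when all pairwise compatibility conditions hold.
Pairwise compatibility: gcd(m_i, m_j) must divide a_i - a_j for every pair.
Merge one congruence at a time:
  Start: x ≡ 0 (mod 4).
  Combine with x ≡ 9 (mod 14): gcd(4, 14) = 2, and 9 - 0 = 9 is NOT divisible by 2.
    ⇒ system is inconsistent (no integer solution).

No solution (the system is inconsistent).


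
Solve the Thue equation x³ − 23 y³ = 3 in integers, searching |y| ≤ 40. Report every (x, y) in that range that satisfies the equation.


The equation is x³ - 23y³ = 3. For fixed y, x³ = 23·y³ + 3, so a solution requires the RHS to be a perfect cube.
Strategy: iterate y from -40 to 40, compute RHS = 23·y³ + 3, and check whether it is a (positive or negative) perfect cube.
Check small values of y:
  y = 0: RHS = 3 is not a perfect cube.
  y = 1: RHS = 26 is not a perfect cube.
  y = -1: RHS = -20 is not a perfect cube.
  y = 2: RHS = 187 is not a perfect cube.
  y = -2: RHS = -181 is not a perfect cube.
  y = 3: RHS = 624 is not a perfect cube.
  y = -3: RHS = -618 is not a perfect cube.
Continuing the search up to |y| = 40 finds no solutions either.
No (x, y) in the scanned range satisfies the equation.

No integer solutions with |y| ≤ 40.


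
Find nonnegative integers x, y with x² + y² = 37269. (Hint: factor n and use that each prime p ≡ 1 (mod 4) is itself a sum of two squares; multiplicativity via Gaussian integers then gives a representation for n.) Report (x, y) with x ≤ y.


Step 1: Factor n = 37269 = 3^2 · 41 · 101.
Step 2: Check the mod-4 condition on each prime factor: 3 ≡ 3 (mod 4), exponent 2 (must be even); 41 ≡ 1 (mod 4), exponent 1; 101 ≡ 1 (mod 4), exponent 1.
All primes ≡ 3 (mod 4) appear to even exponent (or don't appear), so by the two-squares theorem n IS expressible as a sum of two squares.
Step 3: Build a representation. Group n = k² · m with k = 3 and m = 41 · 101 = 4141 (a product of primes ≡ 1 (mod 4)); a representation of m scales to one of n via (k·x)² + (k·y)² = k²(x² + y²). Each prime p ≡ 1 (mod 4) is itself a sum of two squares; find a² by testing p − a² for a perfect square:
  41: 41 − 1² = 40, 41 − 2² = 37, 41 − 3² = 32, 41 − 4² = 25 = 5² ⇒ 41 = 4² + 5².
  101: 101 − 1² = 100 = 10² ⇒ 101 = 1² + 10².
  Combine using the Brahmagupta–Fibonacci identity (a² + b²)(c² + d²) = (ac − bd)² + (ad + bc)² = (ac + bd)² + (ad − bc)²:
  41 · 101 = 4141: from (4² + 5²)(1² + 10²), take (4·1 − 5·10, 4·10 + 5·1) = (4 − 50, 40 + 5) = (-46, 45); dropping signs (only squares matter) gives (46, 45); check 46² + 45² = 2116 + 2025 = 4141 ✓.
  Scale by k = 3: (3·46, 3·45) = (138, 135).
Step 4: Order so x ≤ y and verify: 135² + 138² = 18225 + 19044 = 37269 = n. ✓

n = 37269 = 135² + 138² (one valid representation with x ≤ y).


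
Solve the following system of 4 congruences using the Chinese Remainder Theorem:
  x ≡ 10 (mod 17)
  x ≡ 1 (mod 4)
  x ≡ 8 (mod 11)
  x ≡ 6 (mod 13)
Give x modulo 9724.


Product of moduli M = 17 · 4 · 11 · 13 = 9724.
Merge one congruence at a time:
  Start: x ≡ 10 (mod 17).
  Combine with x ≡ 1 (mod 4); new modulus lcm = 68.
    Write x = 10 + 17·t and substitute into x ≡ 1 (mod 4): 17·t ≡ 1 − 10 = -9 (mod 4).
    Reduce coefficients mod 4: 1·t ≡ 3 (mod 4).
    So t ≡ 3 (mod 4).
    Then x = 10 + 17·3 = 61, valid modulo lcm(17, 4) = 68: x ≡ 61 (mod 68).
  Combine with x ≡ 8 (mod 11); new modulus lcm = 748.
    Write x = 61 + 68·t and substitute into x ≡ 8 (mod 11): 68·t ≡ 8 − 61 = -53 (mod 11).
    Reduce coefficients mod 11: 2·t ≡ 2 (mod 11).
    The inverse of 2 mod 11 is 6 (since 2·6 = 12 = 1·11 + 1), so t ≡ 6·2 = 12 ≡ 1 (mod 11).
    Then x = 61 + 68·1 = 129, valid modulo lcm(68, 11) = 748: x ≡ 129 (mod 748).
  Combine with x ≡ 6 (mod 13); new modulus lcm = 9724.
    Write x = 129 + 748·t and substitute into x ≡ 6 (mod 13): 748·t ≡ 6 − 129 = -123 (mod 13).
    Reduce coefficients mod 13: 7·t ≡ 7 (mod 13).
    The inverse of 7 mod 13 is 2 (since 7·2 = 14 = 1·13 + 1), so t ≡ 2·7 = 14 ≡ 1 (mod 13).
    Then x = 129 + 748·1 = 877, valid modulo lcm(748, 13) = 9724: x ≡ 877 (mod 9724).
Verify against each original: 877 mod 17 = 10, 877 mod 4 = 1, 877 mod 11 = 8, 877 mod 13 = 6.

x ≡ 877 (mod 9724).


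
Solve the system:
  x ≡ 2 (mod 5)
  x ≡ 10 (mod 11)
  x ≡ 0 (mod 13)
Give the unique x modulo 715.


Moduli 5, 11, 13 are pairwise coprime; by CRT there is a unique solution modulo M = 5 · 11 · 13 = 715.
Solve pairwise, accumulating the modulus:
  Start with x ≡ 2 (mod 5).
  Combine with x ≡ 10 (mod 11): since gcd(5, 11) = 1, we get a unique residue mod 55.
    Write x = 2 + 5·t and substitute into x ≡ 10 (mod 11): 5·t ≡ 10 − 2 = 8 (mod 11).
    The inverse of 5 mod 11 is 9 (since 5·9 = 45 = 4·11 + 1), so t ≡ 9·8 = 72 ≡ 6 (mod 11).
    Then x = 2 + 5·6 = 32, valid modulo lcm(5, 11) = 55: x ≡ 32 (mod 55).
  Combine with x ≡ 0 (mod 13): since gcd(55, 13) = 1, we get a unique residue mod 715.
    Write x = 32 + 55·t and substitute into x ≡ 0 (mod 13): 55·t ≡ 0 − 32 = -32 (mod 13).
    Reduce coefficients mod 13: 3·t ≡ 7 (mod 13).
    The inverse of 3 mod 13 is 9 (since 3·9 = 27 = 2·13 + 1), so t ≡ 9·7 = 63 ≡ 11 (mod 13).
    Then x = 32 + 55·11 = 637, valid modulo lcm(55, 13) = 715: x ≡ 637 (mod 715).
Verify: 637 mod 5 = 2 ✓, 637 mod 11 = 10 ✓, 637 mod 13 = 0 ✓.

x ≡ 637 (mod 715).


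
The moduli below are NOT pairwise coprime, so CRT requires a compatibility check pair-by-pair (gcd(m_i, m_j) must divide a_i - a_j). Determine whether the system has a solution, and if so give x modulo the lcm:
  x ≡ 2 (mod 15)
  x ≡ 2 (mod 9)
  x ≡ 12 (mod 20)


Moduli 15, 9, 20 are not pairwise coprime, so CRT works modulo lcm(m_i) when all pairwise compatibility conditions hold.
Pairwise compatibility: gcd(m_i, m_j) must divide a_i - a_j for every pair.
Merge one congruence at a time:
  Start: x ≡ 2 (mod 15).
  Combine with x ≡ 2 (mod 9): gcd(15, 9) = 3; 2 - 2 = 0, which IS divisible by 3, so compatible.
    Write x = 2 + 15·t and substitute into x ≡ 2 (mod 9): 15·t ≡ 2 − 2 = 0 (mod 9).
    Divide the congruence (and modulus) by g = 3: 5·t ≡ 0 (mod 3).
    Reduce coefficients mod 3: 2·t ≡ 0 (mod 3).
    The inverse of 2 mod 3 is 2 (since 2·2 = 4 = 1·3 + 1), so t ≡ 2·0 = 0 ≡ 0 (mod 3).
    Then x = 2 + 15·0 = 2, valid modulo lcm(15, 9) = 45: x ≡ 2 (mod 45).
  Combine with x ≡ 12 (mod 20): gcd(45, 20) = 5; 12 - 2 = 10, which IS divisible by 5, so compatible.
    Write x = 2 + 45·t and substitute into x ≡ 12 (mod 20): 45·t ≡ 12 − 2 = 10 (mod 20).
    Divide the congruence (and modulus) by g = 5: 9·t ≡ 2 (mod 4).
    Reduce coefficients mod 4: 1·t ≡ 2 (mod 4).
    So t ≡ 2 (mod 4).
    Then x = 2 + 45·2 = 92, valid modulo lcm(45, 20) = 180: x ≡ 92 (mod 180).
Verify: 92 mod 15 = 2, 92 mod 9 = 2, 92 mod 20 = 12.

x ≡ 92 (mod 180).


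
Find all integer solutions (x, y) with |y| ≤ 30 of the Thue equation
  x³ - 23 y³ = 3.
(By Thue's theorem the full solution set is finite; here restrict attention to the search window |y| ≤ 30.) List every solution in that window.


The equation is x³ - 23y³ = 3. For fixed y, x³ = 23·y³ + 3, so a solution requires the RHS to be a perfect cube.
Strategy: iterate y from -30 to 30, compute RHS = 23·y³ + 3, and check whether it is a (positive or negative) perfect cube.
Check small values of y:
  y = 0: RHS = 3 is not a perfect cube.
  y = 1: RHS = 26 is not a perfect cube.
  y = -1: RHS = -20 is not a perfect cube.
  y = 2: RHS = 187 is not a perfect cube.
  y = -2: RHS = -181 is not a perfect cube.
  y = 3: RHS = 624 is not a perfect cube.
  y = -3: RHS = -618 is not a perfect cube.
Continuing the search up to |y| = 30 finds no solutions either.
No (x, y) in the scanned range satisfies the equation.

No integer solutions with |y| ≤ 30.


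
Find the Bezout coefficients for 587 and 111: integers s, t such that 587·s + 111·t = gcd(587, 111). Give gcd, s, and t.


Euclidean algorithm on (587, 111) — divide until remainder is 0:
  587 = 5 · 111 + 32
  111 = 3 · 32 + 15
  32 = 2 · 15 + 2
  15 = 7 · 2 + 1
  2 = 2 · 1 + 0
gcd(587, 111) = 1.
Track Bezout coefficients alongside the remainders: start with r₀ = 587 = a·1 + b·0 (s = 1, t = 0) and r₁ = 111 = a·0 + b·1 (s = 0, t = 1); each new remainder r_{k+1} = r_{k-1} − q_k·r_k inherits s_{k+1} = s_{k-1} − q_k·s_k, t_{k+1} = t_{k-1} − q_k·t_k, so r_k = a·s_k + b·t_k at every step:
  q = 5: r = 32, s = 1 − 5·0 = 1, t = 0 − 5·1 = -5  (check: 587·1 + 111·(-5) = 32)
  q = 3: r = 15, s = 0 − 3·1 = -3, t = 1 − 3·(-5) = 16  (check: 587·(-3) + 111·16 = 15)
  q = 2: r = 2, s = 1 − 2·(-3) = 7, t = -5 − 2·16 = -37  (check: 587·7 + 111·(-37) = 2)
  q = 7: r = 1, s = -3 − 7·7 = -52, t = 16 − 7·(-37) = 275  (check: 587·(-52) + 111·275 = 1)
The row with r = 1 (the gcd) gives the Bezout coefficients s = -52, t = 275.
Result: 587 · (-52) + 111 · (275) = 1.

gcd(587, 111) = 1; s = -52, t = 275 (check: 587·(-52) + 111·275 = 1).


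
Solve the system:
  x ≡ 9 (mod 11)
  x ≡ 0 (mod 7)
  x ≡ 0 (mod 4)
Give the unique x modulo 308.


Moduli 11, 7, 4 are pairwise coprime; by CRT there is a unique solution modulo M = 11 · 7 · 4 = 308.
Solve pairwise, accumulating the modulus:
  Start with x ≡ 9 (mod 11).
  Combine with x ≡ 0 (mod 7): since gcd(11, 7) = 1, we get a unique residue mod 77.
    Write x = 9 + 11·t and substitute into x ≡ 0 (mod 7): 11·t ≡ 0 − 9 = -9 (mod 7).
    Reduce coefficients mod 7: 4·t ≡ 5 (mod 7).
    The inverse of 4 mod 7 is 2 (since 4·2 = 8 = 1·7 + 1), so t ≡ 2·5 = 10 ≡ 3 (mod 7).
    Then x = 9 + 11·3 = 42, valid modulo lcm(11, 7) = 77: x ≡ 42 (mod 77).
  Combine with x ≡ 0 (mod 4): since gcd(77, 4) = 1, we get a unique residue mod 308.
    Write x = 42 + 77·t and substitute into x ≡ 0 (mod 4): 77·t ≡ 0 − 42 = -42 (mod 4).
    Reduce coefficients mod 4: 1·t ≡ 2 (mod 4).
    So t ≡ 2 (mod 4).
    Then x = 42 + 77·2 = 196, valid modulo lcm(77, 4) = 308: x ≡ 196 (mod 308).
Verify: 196 mod 11 = 9 ✓, 196 mod 7 = 0 ✓, 196 mod 4 = 0 ✓.

x ≡ 196 (mod 308).


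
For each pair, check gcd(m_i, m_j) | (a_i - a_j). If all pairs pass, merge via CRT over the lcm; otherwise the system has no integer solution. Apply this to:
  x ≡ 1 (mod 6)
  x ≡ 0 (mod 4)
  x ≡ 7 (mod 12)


Moduli 6, 4, 12 are not pairwise coprime, so CRT works modulo lcm(m_i) when all pairwise compatibility conditions hold.
Pairwise compatibility: gcd(m_i, m_j) must divide a_i - a_j for every pair.
Merge one congruence at a time:
  Start: x ≡ 1 (mod 6).
  Combine with x ≡ 0 (mod 4): gcd(6, 4) = 2, and 0 - 1 = -1 is NOT divisible by 2.
    ⇒ system is inconsistent (no integer solution).

No solution (the system is inconsistent).


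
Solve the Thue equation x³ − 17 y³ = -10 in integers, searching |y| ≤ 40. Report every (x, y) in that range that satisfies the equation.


The equation is x³ - 17y³ = -10. For fixed y, x³ = 17·y³ − 10, so a solution requires the RHS to be a perfect cube.
Strategy: iterate y from -40 to 40, compute RHS = 17·y³ − 10, and check whether it is a (positive or negative) perfect cube.
Check small values of y:
  y = 0: RHS = -10 is not a perfect cube.
  y = 1: RHS = 7 is not a perfect cube.
  y = -1: RHS = -27 = (-3)³ ⇒ x = -3 works.
  y = 2: RHS = 126 is not a perfect cube.
  y = -2: RHS = -146 is not a perfect cube.
  y = 3: RHS = 449 is not a perfect cube.
  y = -3: RHS = -469 is not a perfect cube.
Continuing the search up to |y| = 40 finds no further solutions beyond those listed.
Collected solutions: (-3, -1).

Solutions (with |y| ≤ 40): (-3, -1).


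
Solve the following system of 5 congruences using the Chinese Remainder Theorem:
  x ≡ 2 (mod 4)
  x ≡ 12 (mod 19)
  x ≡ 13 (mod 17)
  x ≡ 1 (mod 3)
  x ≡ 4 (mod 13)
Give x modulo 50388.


Product of moduli M = 4 · 19 · 17 · 3 · 13 = 50388.
Merge one congruence at a time:
  Start: x ≡ 2 (mod 4).
  Combine with x ≡ 12 (mod 19); new modulus lcm = 76.
    Write x = 2 + 4·t and substitute into x ≡ 12 (mod 19): 4·t ≡ 12 − 2 = 10 (mod 19).
    The inverse of 4 mod 19 is 5 (since 4·5 = 20 = 1·19 + 1), so t ≡ 5·10 = 50 ≡ 12 (mod 19).
    Then x = 2 + 4·12 = 50, valid modulo lcm(4, 19) = 76: x ≡ 50 (mod 76).
  Combine with x ≡ 13 (mod 17); new modulus lcm = 1292.
    Write x = 50 + 76·t and substitute into x ≡ 13 (mod 17): 76·t ≡ 13 − 50 = -37 (mod 17).
    Reduce coefficients mod 17: 8·t ≡ 14 (mod 17).
    The inverse of 8 mod 17 is 15 (since 8·15 = 120 = 7·17 + 1), so t ≡ 15·14 = 210 ≡ 6 (mod 17).
    Then x = 50 + 76·6 = 506, valid modulo lcm(76, 17) = 1292: x ≡ 506 (mod 1292).
  Combine with x ≡ 1 (mod 3); new modulus lcm = 3876.
    Write x = 506 + 1292·t and substitute into x ≡ 1 (mod 3): 1292·t ≡ 1 − 506 = -505 (mod 3).
    Reduce coefficients mod 3: 2·t ≡ 2 (mod 3).
    The inverse of 2 mod 3 is 2 (since 2·2 = 4 = 1·3 + 1), so t ≡ 2·2 = 4 ≡ 1 (mod 3).
    Then x = 506 + 1292·1 = 1798, valid modulo lcm(1292, 3) = 3876: x ≡ 1798 (mod 3876).
  Combine with x ≡ 4 (mod 13); new modulus lcm = 50388.
    Write x = 1798 + 3876·t and substitute into x ≡ 4 (mod 13): 3876·t ≡ 4 − 1798 = -1794 (mod 13).
    Reduce coefficients mod 13: 2·t ≡ 0 (mod 13).
    The inverse of 2 mod 13 is 7 (since 2·7 = 14 = 1·13 + 1), so t ≡ 7·0 = 0 ≡ 0 (mod 13).
    Then x = 1798 + 3876·0 = 1798, valid modulo lcm(3876, 13) = 50388: x ≡ 1798 (mod 50388).
Verify against each original: 1798 mod 4 = 2, 1798 mod 19 = 12, 1798 mod 17 = 13, 1798 mod 3 = 1, 1798 mod 13 = 4.

x ≡ 1798 (mod 50388).


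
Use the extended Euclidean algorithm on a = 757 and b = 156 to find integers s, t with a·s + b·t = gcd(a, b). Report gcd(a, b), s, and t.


Euclidean algorithm on (757, 156) — divide until remainder is 0:
  757 = 4 · 156 + 133
  156 = 1 · 133 + 23
  133 = 5 · 23 + 18
  23 = 1 · 18 + 5
  18 = 3 · 5 + 3
  5 = 1 · 3 + 2
  3 = 1 · 2 + 1
  2 = 2 · 1 + 0
gcd(757, 156) = 1.
Track Bezout coefficients alongside the remainders: start with r₀ = 757 = a·1 + b·0 (s = 1, t = 0) and r₁ = 156 = a·0 + b·1 (s = 0, t = 1); each new remainder r_{k+1} = r_{k-1} − q_k·r_k inherits s_{k+1} = s_{k-1} − q_k·s_k, t_{k+1} = t_{k-1} − q_k·t_k, so r_k = a·s_k + b·t_k at every step:
  q = 4: r = 133, s = 1 − 4·0 = 1, t = 0 − 4·1 = -4  (check: 757·1 + 156·(-4) = 133)
  q = 1: r = 23, s = 0 − 1·1 = -1, t = 1 − 1·(-4) = 5  (check: 757·(-1) + 156·5 = 23)
  q = 5: r = 18, s = 1 − 5·(-1) = 6, t = -4 − 5·5 = -29  (check: 757·6 + 156·(-29) = 18)
  q = 1: r = 5, s = -1 − 1·6 = -7, t = 5 − 1·(-29) = 34  (check: 757·(-7) + 156·34 = 5)
  q = 3: r = 3, s = 6 − 3·(-7) = 27, t = -29 − 3·34 = -131  (check: 757·27 + 156·(-131) = 3)
  q = 1: r = 2, s = -7 − 1·27 = -34, t = 34 − 1·(-131) = 165  (check: 757·(-34) + 156·165 = 2)
  q = 1: r = 1, s = 27 − 1·(-34) = 61, t = -131 − 1·165 = -296  (check: 757·61 + 156·(-296) = 1)
The row with r = 1 (the gcd) gives the Bezout coefficients s = 61, t = -296.
Result: 757 · (61) + 156 · (-296) = 1.

gcd(757, 156) = 1; s = 61, t = -296 (check: 757·61 + 156·(-296) = 1).


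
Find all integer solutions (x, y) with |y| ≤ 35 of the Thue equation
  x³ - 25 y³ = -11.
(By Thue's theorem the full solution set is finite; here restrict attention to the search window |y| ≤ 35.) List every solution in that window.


The equation is x³ - 25y³ = -11. For fixed y, x³ = 25·y³ − 11, so a solution requires the RHS to be a perfect cube.
Strategy: iterate y from -35 to 35, compute RHS = 25·y³ − 11, and check whether it is a (positive or negative) perfect cube.
Check small values of y:
  y = 0: RHS = -11 is not a perfect cube.
  y = 1: RHS = 14 is not a perfect cube.
  y = -1: RHS = -36 is not a perfect cube.
  y = 2: RHS = 189 is not a perfect cube.
  y = -2: RHS = -211 is not a perfect cube.
  y = 3: RHS = 664 is not a perfect cube.
  y = -3: RHS = -686 is not a perfect cube.
Continuing the search up to |y| = 35 finds no solutions either.
No (x, y) in the scanned range satisfies the equation.

No integer solutions with |y| ≤ 35.


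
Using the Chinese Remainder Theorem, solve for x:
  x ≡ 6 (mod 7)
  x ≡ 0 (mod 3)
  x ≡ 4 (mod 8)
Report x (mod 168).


Moduli 7, 3, 8 are pairwise coprime; by CRT there is a unique solution modulo M = 7 · 3 · 8 = 168.
Solve pairwise, accumulating the modulus:
  Start with x ≡ 6 (mod 7).
  Combine with x ≡ 0 (mod 3): since gcd(7, 3) = 1, we get a unique residue mod 21.
    Write x = 6 + 7·t and substitute into x ≡ 0 (mod 3): 7·t ≡ 0 − 6 = -6 (mod 3).
    Reduce coefficients mod 3: 1·t ≡ 0 (mod 3).
    So t ≡ 0 (mod 3).
    Then x = 6 + 7·0 = 6, valid modulo lcm(7, 3) = 21: x ≡ 6 (mod 21).
  Combine with x ≡ 4 (mod 8): since gcd(21, 8) = 1, we get a unique residue mod 168.
    Write x = 6 + 21·t and substitute into x ≡ 4 (mod 8): 21·t ≡ 4 − 6 = -2 (mod 8).
    Reduce coefficients mod 8: 5·t ≡ 6 (mod 8).
    The inverse of 5 mod 8 is 5 (since 5·5 = 25 = 3·8 + 1), so t ≡ 5·6 = 30 ≡ 6 (mod 8).
    Then x = 6 + 21·6 = 132, valid modulo lcm(21, 8) = 168: x ≡ 132 (mod 168).
Verify: 132 mod 7 = 6 ✓, 132 mod 3 = 0 ✓, 132 mod 8 = 4 ✓.

x ≡ 132 (mod 168).


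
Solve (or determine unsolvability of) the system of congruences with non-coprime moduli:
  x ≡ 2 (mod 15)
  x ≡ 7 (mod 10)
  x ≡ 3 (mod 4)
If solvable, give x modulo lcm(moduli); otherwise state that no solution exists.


Moduli 15, 10, 4 are not pairwise coprime, so CRT works modulo lcm(m_i) when all pairwise compatibility conditions hold.
Pairwise compatibility: gcd(m_i, m_j) must divide a_i - a_j for every pair.
Merge one congruence at a time:
  Start: x ≡ 2 (mod 15).
  Combine with x ≡ 7 (mod 10): gcd(15, 10) = 5; 7 - 2 = 5, which IS divisible by 5, so compatible.
    Write x = 2 + 15·t and substitute into x ≡ 7 (mod 10): 15·t ≡ 7 − 2 = 5 (mod 10).
    Divide the congruence (and modulus) by g = 5: 3·t ≡ 1 (mod 2).
    Reduce coefficients mod 2: 1·t ≡ 1 (mod 2).
    So t ≡ 1 (mod 2).
    Then x = 2 + 15·1 = 17, valid modulo lcm(15, 10) = 30: x ≡ 17 (mod 30).
  Combine with x ≡ 3 (mod 4): gcd(30, 4) = 2; 3 - 17 = -14, which IS divisible by 2, so compatible.
    Write x = 17 + 30·t and substitute into x ≡ 3 (mod 4): 30·t ≡ 3 − 17 = -14 (mod 4).
    Divide the congruence (and modulus) by g = 2: 15·t ≡ -7 (mod 2).
    Reduce coefficients mod 2: 1·t ≡ 1 (mod 2).
    So t ≡ 1 (mod 2).
    Then x = 17 + 30·1 = 47, valid modulo lcm(30, 4) = 60: x ≡ 47 (mod 60).
Verify: 47 mod 15 = 2, 47 mod 10 = 7, 47 mod 4 = 3.

x ≡ 47 (mod 60).


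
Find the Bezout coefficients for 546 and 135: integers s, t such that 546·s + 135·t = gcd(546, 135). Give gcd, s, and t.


Euclidean algorithm on (546, 135) — divide until remainder is 0:
  546 = 4 · 135 + 6
  135 = 22 · 6 + 3
  6 = 2 · 3 + 0
gcd(546, 135) = 3.
Track Bezout coefficients alongside the remainders: start with r₀ = 546 = a·1 + b·0 (s = 1, t = 0) and r₁ = 135 = a·0 + b·1 (s = 0, t = 1); each new remainder r_{k+1} = r_{k-1} − q_k·r_k inherits s_{k+1} = s_{k-1} − q_k·s_k, t_{k+1} = t_{k-1} − q_k·t_k, so r_k = a·s_k + b·t_k at every step:
  q = 4: r = 6, s = 1 − 4·0 = 1, t = 0 − 4·1 = -4  (check: 546·1 + 135·(-4) = 6)
  q = 22: r = 3, s = 0 − 22·1 = -22, t = 1 − 22·(-4) = 89  (check: 546·(-22) + 135·89 = 3)
The row with r = 3 (the gcd) gives the Bezout coefficients s = -22, t = 89.
Result: 546 · (-22) + 135 · (89) = 3.

gcd(546, 135) = 3; s = -22, t = 89 (check: 546·(-22) + 135·89 = 3).


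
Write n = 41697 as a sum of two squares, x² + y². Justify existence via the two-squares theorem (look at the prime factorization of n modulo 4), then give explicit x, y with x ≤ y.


Step 1: Factor n = 41697 = 3^2 · 41 · 113.
Step 2: Check the mod-4 condition on each prime factor: 3 ≡ 3 (mod 4), exponent 2 (must be even); 41 ≡ 1 (mod 4), exponent 1; 113 ≡ 1 (mod 4), exponent 1.
All primes ≡ 3 (mod 4) appear to even exponent (or don't appear), so by the two-squares theorem n IS expressible as a sum of two squares.
Step 3: Build a representation. Group n = k² · m with k = 3 and m = 41 · 113 = 4633 (a product of primes ≡ 1 (mod 4)); a representation of m scales to one of n via (k·x)² + (k·y)² = k²(x² + y²). Each prime p ≡ 1 (mod 4) is itself a sum of two squares; find a² by testing p − a² for a perfect square:
  41: 41 − 1² = 40, 41 − 2² = 37, 41 − 3² = 32, 41 − 4² = 25 = 5² ⇒ 41 = 4² + 5².
  113: 113 − 1² = 112, 113 − 2² = 109, 113 − 3² = 104, 113 − 4² = 97, 113 − 5² = 88, 113 − 6² = 77, 113 − 7² = 64 = 8² ⇒ 113 = 7² + 8².
  Combine using the Brahmagupta–Fibonacci identity (a² + b²)(c² + d²) = (ac − bd)² + (ad + bc)² = (ac + bd)² + (ad − bc)²:
  41 · 113 = 4633: from (4² + 5²)(7² + 8²), take (4·7 − 5·8, 4·8 + 5·7) = (28 − 40, 32 + 35) = (-12, 67); dropping signs (only squares matter) gives (12, 67); check 12² + 67² = 144 + 4489 = 4633 ✓.
  Scale by k = 3: (3·12, 3·67) = (36, 201).
Step 4: Order so x ≤ y and verify: 36² + 201² = 1296 + 40401 = 41697 = n. ✓

n = 41697 = 36² + 201² (one valid representation with x ≤ y).


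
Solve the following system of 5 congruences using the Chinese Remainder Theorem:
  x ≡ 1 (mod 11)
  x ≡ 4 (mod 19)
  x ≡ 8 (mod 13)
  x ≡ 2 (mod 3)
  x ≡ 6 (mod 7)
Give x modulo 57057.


Product of moduli M = 11 · 19 · 13 · 3 · 7 = 57057.
Merge one congruence at a time:
  Start: x ≡ 1 (mod 11).
  Combine with x ≡ 4 (mod 19); new modulus lcm = 209.
    Write x = 1 + 11·t and substitute into x ≡ 4 (mod 19): 11·t ≡ 4 − 1 = 3 (mod 19).
    The inverse of 11 mod 19 is 7 (since 11·7 = 77 = 4·19 + 1), so t ≡ 7·3 = 21 ≡ 2 (mod 19).
    Then x = 1 + 11·2 = 23, valid modulo lcm(11, 19) = 209: x ≡ 23 (mod 209).
  Combine with x ≡ 8 (mod 13); new modulus lcm = 2717.
    Write x = 23 + 209·t and substitute into x ≡ 8 (mod 13): 209·t ≡ 8 − 23 = -15 (mod 13).
    Reduce coefficients mod 13: 1·t ≡ 11 (mod 13).
    So t ≡ 11 (mod 13).
    Then x = 23 + 209·11 = 2322, valid modulo lcm(209, 13) = 2717: x ≡ 2322 (mod 2717).
  Combine with x ≡ 2 (mod 3); new modulus lcm = 8151.
    Write x = 2322 + 2717·t and substitute into x ≡ 2 (mod 3): 2717·t ≡ 2 − 2322 = -2320 (mod 3).
    Reduce coefficients mod 3: 2·t ≡ 2 (mod 3).
    The inverse of 2 mod 3 is 2 (since 2·2 = 4 = 1·3 + 1), so t ≡ 2·2 = 4 ≡ 1 (mod 3).
    Then x = 2322 + 2717·1 = 5039, valid modulo lcm(2717, 3) = 8151: x ≡ 5039 (mod 8151).
  Combine with x ≡ 6 (mod 7); new modulus lcm = 57057.
    Write x = 5039 + 8151·t and substitute into x ≡ 6 (mod 7): 8151·t ≡ 6 − 5039 = -5033 (mod 7).
    Reduce coefficients mod 7: 3·t ≡ 0 (mod 7).
    The inverse of 3 mod 7 is 5 (since 3·5 = 15 = 2·7 + 1), so t ≡ 5·0 = 0 ≡ 0 (mod 7).
    Then x = 5039 + 8151·0 = 5039, valid modulo lcm(8151, 7) = 57057: x ≡ 5039 (mod 57057).
Verify against each original: 5039 mod 11 = 1, 5039 mod 19 = 4, 5039 mod 13 = 8, 5039 mod 3 = 2, 5039 mod 7 = 6.

x ≡ 5039 (mod 57057).


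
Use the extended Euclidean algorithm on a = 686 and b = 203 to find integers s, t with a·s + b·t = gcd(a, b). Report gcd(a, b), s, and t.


Euclidean algorithm on (686, 203) — divide until remainder is 0:
  686 = 3 · 203 + 77
  203 = 2 · 77 + 49
  77 = 1 · 49 + 28
  49 = 1 · 28 + 21
  28 = 1 · 21 + 7
  21 = 3 · 7 + 0
gcd(686, 203) = 7.
Track Bezout coefficients alongside the remainders: start with r₀ = 686 = a·1 + b·0 (s = 1, t = 0) and r₁ = 203 = a·0 + b·1 (s = 0, t = 1); each new remainder r_{k+1} = r_{k-1} − q_k·r_k inherits s_{k+1} = s_{k-1} − q_k·s_k, t_{k+1} = t_{k-1} − q_k·t_k, so r_k = a·s_k + b·t_k at every step:
  q = 3: r = 77, s = 1 − 3·0 = 1, t = 0 − 3·1 = -3  (check: 686·1 + 203·(-3) = 77)
  q = 2: r = 49, s = 0 − 2·1 = -2, t = 1 − 2·(-3) = 7  (check: 686·(-2) + 203·7 = 49)
  q = 1: r = 28, s = 1 − 1·(-2) = 3, t = -3 − 1·7 = -10  (check: 686·3 + 203·(-10) = 28)
  q = 1: r = 21, s = -2 − 1·3 = -5, t = 7 − 1·(-10) = 17  (check: 686·(-5) + 203·17 = 21)
  q = 1: r = 7, s = 3 − 1·(-5) = 8, t = -10 − 1·17 = -27  (check: 686·8 + 203·(-27) = 7)
The row with r = 7 (the gcd) gives the Bezout coefficients s = 8, t = -27.
Result: 686 · (8) + 203 · (-27) = 7.

gcd(686, 203) = 7; s = 8, t = -27 (check: 686·8 + 203·(-27) = 7).


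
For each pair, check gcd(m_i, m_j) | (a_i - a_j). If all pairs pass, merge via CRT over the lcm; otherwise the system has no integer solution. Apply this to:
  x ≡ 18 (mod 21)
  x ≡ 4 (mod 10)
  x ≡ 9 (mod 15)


Moduli 21, 10, 15 are not pairwise coprime, so CRT works modulo lcm(m_i) when all pairwise compatibility conditions hold.
Pairwise compatibility: gcd(m_i, m_j) must divide a_i - a_j for every pair.
Merge one congruence at a time:
  Start: x ≡ 18 (mod 21).
  Combine with x ≡ 4 (mod 10): gcd(21, 10) = 1; 4 - 18 = -14, which IS divisible by 1, so compatible.
    Write x = 18 + 21·t and substitute into x ≡ 4 (mod 10): 21·t ≡ 4 − 18 = -14 (mod 10).
    Reduce coefficients mod 10: 1·t ≡ 6 (mod 10).
    So t ≡ 6 (mod 10).
    Then x = 18 + 21·6 = 144, valid modulo lcm(21, 10) = 210: x ≡ 144 (mod 210).
  Combine with x ≡ 9 (mod 15): gcd(210, 15) = 15; 9 - 144 = -135, which IS divisible by 15, so compatible.
    Write x = 144 + 210·t and substitute into x ≡ 9 (mod 15): 210·t ≡ 9 − 144 = -135 (mod 15).
    Divide the congruence (and modulus) by g = 15: 14·t ≡ -9 (mod 1).
    Modulo 1 every t works; take t = 0.
    Then x = 144 + 210·0 = 144, valid modulo lcm(210, 15) = 210: x ≡ 144 (mod 210).
Verify: 144 mod 21 = 18, 144 mod 10 = 4, 144 mod 15 = 9.

x ≡ 144 (mod 210).
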